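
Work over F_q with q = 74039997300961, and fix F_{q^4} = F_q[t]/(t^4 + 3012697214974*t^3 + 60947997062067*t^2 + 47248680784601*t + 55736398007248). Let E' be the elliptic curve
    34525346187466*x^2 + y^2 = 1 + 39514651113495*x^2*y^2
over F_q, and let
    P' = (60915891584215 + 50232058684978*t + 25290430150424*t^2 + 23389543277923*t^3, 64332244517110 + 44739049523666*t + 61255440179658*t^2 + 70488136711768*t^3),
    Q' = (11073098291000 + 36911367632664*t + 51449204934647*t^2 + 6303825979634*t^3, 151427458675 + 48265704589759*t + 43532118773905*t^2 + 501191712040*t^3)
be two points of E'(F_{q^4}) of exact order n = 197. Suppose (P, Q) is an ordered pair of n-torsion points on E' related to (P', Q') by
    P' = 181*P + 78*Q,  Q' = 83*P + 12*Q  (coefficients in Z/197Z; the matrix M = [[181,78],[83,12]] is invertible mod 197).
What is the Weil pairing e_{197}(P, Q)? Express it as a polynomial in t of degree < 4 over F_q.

Since e_{197}(P,P)=e_{197}(Q,Q)=1 and e_{197}(Q,P)=e_{197}(P,Q)^{-1}, expanding e_{197}(181*P + 78*Q,83*P + 12*Q) leaves e(P,Q)^det(M).
So e_{197}(P,Q) = e_{197}(P',Q')^{117}, since 32*117 = 1 mod 197.
Edwards->Montgomery: u=(1+y)/(1-y), v=u/x -> 16756254027726v^2=u^3+u; then x_W=17262673093733u: y^2=x^3+28235547303156*x.
Miller loop for e_{197} over F_{74039997300961^4}: bits of 197 = 11000101; 7 double steps + 3 add steps, l/v at each.
The quotient is 14234389693621 + 6997878311705*t + 31909806449232*t^2 + 28329061524163*t^3.
Raise to 117: e(P,Q) = 7940774186116 + 28171642282306*t + 64692136726129*t^2 + 48510005725492*t^3 in mu_{197}.

7940774186116 + 28171642282306*t + 64692136726129*t^2 + 48510005725492*t^3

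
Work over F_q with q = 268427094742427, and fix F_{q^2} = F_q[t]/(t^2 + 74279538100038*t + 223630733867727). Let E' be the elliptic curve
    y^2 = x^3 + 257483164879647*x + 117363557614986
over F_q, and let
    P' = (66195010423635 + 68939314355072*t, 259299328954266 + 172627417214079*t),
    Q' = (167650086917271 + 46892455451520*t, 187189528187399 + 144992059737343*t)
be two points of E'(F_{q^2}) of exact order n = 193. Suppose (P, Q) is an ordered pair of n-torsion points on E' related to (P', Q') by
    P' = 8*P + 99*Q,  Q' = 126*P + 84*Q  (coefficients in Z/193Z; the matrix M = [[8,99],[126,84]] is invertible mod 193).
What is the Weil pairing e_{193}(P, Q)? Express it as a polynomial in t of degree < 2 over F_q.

192350880520252 + 245093534528775*t

Alternating bilinearity on E[193] (values in mu_{193} in F_{268427094742427^2}) gives e(P',Q') = e(P,Q)^det(M).
det(M) mod 193 = 164; its inverse in (Z/193)^* is 173 (check: 164*173 mod 193 = 1).
Run Miller on y^2=x^3+257483164879647*x+117363557614986 over F_{268427094742427}: ladder 11000001 (8 bits); e = f_P(D_Q)/f_Q(D_P).
So e_{193}(P',Q') = 60810372816234 + 231846440455392*t.
e_{193}(P,Q) = (60810372816234 + 231846440455392*t)^{173} = 192350880520252 + 245093534528775*t.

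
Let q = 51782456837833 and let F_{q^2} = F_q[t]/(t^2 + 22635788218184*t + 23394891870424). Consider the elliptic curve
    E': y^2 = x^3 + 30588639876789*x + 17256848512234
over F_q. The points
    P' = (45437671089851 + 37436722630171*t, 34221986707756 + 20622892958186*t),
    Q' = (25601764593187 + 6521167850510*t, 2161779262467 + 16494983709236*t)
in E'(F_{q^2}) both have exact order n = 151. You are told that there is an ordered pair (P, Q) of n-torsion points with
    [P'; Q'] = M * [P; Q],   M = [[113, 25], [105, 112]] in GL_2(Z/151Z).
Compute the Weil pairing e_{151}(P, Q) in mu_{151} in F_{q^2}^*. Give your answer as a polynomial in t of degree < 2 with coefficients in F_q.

47341303285865 + 37172678712756*t

The 151-Weil pairing on E[151] over F_{51782456837833} is alternating-bilinear: e_{151}(P',Q') = e_{151}(P,Q)^det(M).
det M = 113*112 - 25*105 = 10031 = 65 (mod 151); 65^{-1} = 79 (mod 151).
8-bit Miller (10010111) on E'/F_{51782456837833} with a'=30588639876789, b'=17256848512234: accumulate tangent/chord ratios at Q'+S and P'+S'.
e_{151}(P',Q') = 9881297314987 + 46387740219556*t.
Hence e(P,Q) = 47341303285865 + 37172678712756*t in F_{51782456837833^2}^*.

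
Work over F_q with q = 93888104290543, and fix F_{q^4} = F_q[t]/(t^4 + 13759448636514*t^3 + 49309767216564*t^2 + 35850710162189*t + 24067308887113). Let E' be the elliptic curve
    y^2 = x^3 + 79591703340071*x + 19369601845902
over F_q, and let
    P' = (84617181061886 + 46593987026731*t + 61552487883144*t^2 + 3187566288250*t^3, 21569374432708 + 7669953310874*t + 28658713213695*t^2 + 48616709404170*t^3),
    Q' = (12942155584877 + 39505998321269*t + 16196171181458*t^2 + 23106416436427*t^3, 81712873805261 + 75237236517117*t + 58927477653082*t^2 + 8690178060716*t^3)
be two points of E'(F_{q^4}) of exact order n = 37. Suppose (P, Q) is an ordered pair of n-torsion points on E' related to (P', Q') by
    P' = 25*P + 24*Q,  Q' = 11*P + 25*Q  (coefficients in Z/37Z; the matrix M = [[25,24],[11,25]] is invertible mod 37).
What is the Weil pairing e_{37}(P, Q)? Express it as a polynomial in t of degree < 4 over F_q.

Under M = [[25,24],[11,25]] in GL_2(Z/37), e_{37}(P',Q') = e_{37}(P,Q)^(25*25-24*11 mod 37).
25*25 - 24*11 = 361; reduced mod 37: det = 28, inverse 4.
n = 37 = (100101)_2 (6 bits, wt 3); accumulate f_{37,P'}(Q'+S)/f_{37,P'}(S) along the 5-step ladder.
e_{37}(P',Q') = 53771116922261 + 75253855301933*t + 3003114520748*t^2 + 29901657555662*t^3.
Hence e(P,Q) = 29862595589766 + 42120025265471*t + 31536556965169*t^2 + 31160870398045*t^3 in F_{93888104290543^4}^*.

29862595589766 + 42120025265471*t + 31536556965169*t^2 + 31160870398045*t^3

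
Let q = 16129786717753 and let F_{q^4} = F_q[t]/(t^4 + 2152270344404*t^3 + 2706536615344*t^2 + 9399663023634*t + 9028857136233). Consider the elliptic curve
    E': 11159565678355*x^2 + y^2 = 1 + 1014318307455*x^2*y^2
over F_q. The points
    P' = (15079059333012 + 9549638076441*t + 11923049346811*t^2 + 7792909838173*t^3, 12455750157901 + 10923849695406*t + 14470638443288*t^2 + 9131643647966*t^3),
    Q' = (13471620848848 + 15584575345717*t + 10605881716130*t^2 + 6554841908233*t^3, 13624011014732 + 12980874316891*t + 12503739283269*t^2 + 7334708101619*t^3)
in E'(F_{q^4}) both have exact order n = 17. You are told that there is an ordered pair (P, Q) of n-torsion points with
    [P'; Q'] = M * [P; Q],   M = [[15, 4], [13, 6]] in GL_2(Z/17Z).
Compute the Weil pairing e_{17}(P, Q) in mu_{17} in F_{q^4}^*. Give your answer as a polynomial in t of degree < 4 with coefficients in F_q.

Under M = [[15,4],[13,6]] in GL_2(Z/17), e_{17}(P',Q') = e_{17}(P,Q)^(15*6-4*13 mod 17).
Inverting 4 mod 17: 13. Thus e_{17}(P,Q) = e(P',Q')^{13}.
Edwards a_E,d_E -> Montgomery A=628310233500,B=1672309689403 -> Weierstrass 1097837165733,0 via alpha=7405576236886,beta=2536311842725.
5-bit Miller (10001) on E'/F_{16129786717753} with a'=1097837165733, b'=0: accumulate tangent/chord ratios at Q'+S and P'+S'.
The quotient is 9679906991335 + 8047894165548*t + 12229719621694*t^2 + 4702684455412*t^3.
Raise to 13: e(P,Q) = 4392337773038 + 5694977475544*t + 5822874980015*t^2 + 1724950424325*t^3 in mu_{17}.

4392337773038 + 5694977475544*t + 5822874980015*t^2 + 1724950424325*t^3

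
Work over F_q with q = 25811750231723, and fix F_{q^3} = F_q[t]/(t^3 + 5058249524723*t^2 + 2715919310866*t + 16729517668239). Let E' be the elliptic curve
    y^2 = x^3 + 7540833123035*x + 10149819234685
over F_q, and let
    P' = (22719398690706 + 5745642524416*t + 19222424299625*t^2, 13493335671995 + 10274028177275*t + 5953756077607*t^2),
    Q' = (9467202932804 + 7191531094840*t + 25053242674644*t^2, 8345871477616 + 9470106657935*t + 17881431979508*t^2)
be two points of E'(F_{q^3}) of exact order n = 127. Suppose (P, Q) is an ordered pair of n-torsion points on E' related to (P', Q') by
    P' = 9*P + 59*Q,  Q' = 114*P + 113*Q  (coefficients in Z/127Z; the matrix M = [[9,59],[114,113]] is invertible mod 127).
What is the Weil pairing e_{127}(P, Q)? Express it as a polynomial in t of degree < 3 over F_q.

The 127-Weil pairing on E[127] over F_{25811750231723} is alternating-bilinear: e_{127}(P',Q') = e_{127}(P,Q)^det(M).
So e_{127}(P,Q) = e_{127}(P',Q')^{106}, since 6*106 = 1 mod 127.
Build f_{127,P'} and f_{127,Q'} via the 7-bit ladder of 127=1111111_2; evaluate at shifted divisors; quotient in F_{25811750231723^3}.
f_P(D_Q)/f_Q(D_P) = 200743307932 + 17312585690445*t + 10890799112232*t^2.
Hence e(P,Q) = 16734307921950 + 5399110391212*t + 9534931963316*t^2 in F_{25811750231723^3}^*.

16734307921950 + 5399110391212*t + 9534931963316*t^2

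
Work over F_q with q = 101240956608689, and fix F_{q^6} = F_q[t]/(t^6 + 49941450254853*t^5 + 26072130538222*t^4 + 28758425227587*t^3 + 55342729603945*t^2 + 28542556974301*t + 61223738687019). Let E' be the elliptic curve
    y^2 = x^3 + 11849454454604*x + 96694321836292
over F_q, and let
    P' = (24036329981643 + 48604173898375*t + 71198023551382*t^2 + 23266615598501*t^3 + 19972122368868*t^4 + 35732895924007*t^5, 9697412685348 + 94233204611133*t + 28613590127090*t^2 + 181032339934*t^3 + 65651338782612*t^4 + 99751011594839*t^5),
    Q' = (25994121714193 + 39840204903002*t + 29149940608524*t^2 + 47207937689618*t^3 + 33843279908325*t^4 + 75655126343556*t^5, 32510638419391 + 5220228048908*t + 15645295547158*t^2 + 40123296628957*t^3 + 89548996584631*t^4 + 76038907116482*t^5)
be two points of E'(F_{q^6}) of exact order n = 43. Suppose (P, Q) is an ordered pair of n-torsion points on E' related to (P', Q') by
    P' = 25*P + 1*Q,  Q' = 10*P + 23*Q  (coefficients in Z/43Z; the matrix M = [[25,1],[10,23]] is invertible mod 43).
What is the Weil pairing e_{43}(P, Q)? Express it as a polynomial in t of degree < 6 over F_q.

78910909094444 + 55548150865965*t + 73740801135484*t^2 + 76072995341867*t^3 + 51356528766748*t^4 + 25999472990788*t^5

e_{43}(aP+bQ,cP+dQ) = e_{43}(P,Q)^(ad-bc); with (a,b,c,d)=(25,1,10,23) this gives the det-43 law.
25*23 - 1*10 = 565; reduced mod 43: det = 6, inverse 36.
Build f_{43,P'} and f_{43,Q'} via the 6-bit ladder of 43=101011_2; evaluate at shifted divisors; quotient in F_{101240956608689^6}.
Result: e(P',Q') = 852389206165 + 83732118064852*t + 7090852665685*t^2 + 75346309806979*t^3 + 82661722962760*t^4 + 16818124460385*t^5.
e_{43}(P,Q) = (852389206165 + 83732118064852*t + 7090852665685*t^2 + 75346309806979*t^3 + 82661722962760*t^4 + 16818124460385*t^5)^{36} = 78910909094444 + 55548150865965*t + 73740801135484*t^2 + 76072995341867*t^3 + 51356528766748*t^4 + 25999472990788*t^5.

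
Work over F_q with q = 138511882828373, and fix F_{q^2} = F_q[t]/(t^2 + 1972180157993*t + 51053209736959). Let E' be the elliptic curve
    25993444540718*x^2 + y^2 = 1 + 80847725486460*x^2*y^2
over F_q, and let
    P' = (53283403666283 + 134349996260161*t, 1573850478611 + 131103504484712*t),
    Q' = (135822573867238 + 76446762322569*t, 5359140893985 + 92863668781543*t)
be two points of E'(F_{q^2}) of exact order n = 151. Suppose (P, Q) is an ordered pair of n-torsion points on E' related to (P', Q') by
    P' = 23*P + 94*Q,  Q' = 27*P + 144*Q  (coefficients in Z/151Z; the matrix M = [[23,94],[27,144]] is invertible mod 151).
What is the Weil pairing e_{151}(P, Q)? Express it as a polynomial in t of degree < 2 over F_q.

The 151-Weil pairing on E[151] over F_{138511882828373} is alternating-bilinear: e_{151}(P',Q') = e_{151}(P,Q)^det(M).
Hence e(P,Q) = e(P',Q')^{8} where 8 = 19^{-1} mod 151.
Edwards a_E,d_E -> Montgomery A=22645257558242,B=29790324791946 -> Weierstrass 12524496282358,6698181104057 via alpha=63977489280654,beta=55542371177751.
Miller loop for e_{151} over F_{138511882828373^2}: bits of 151 = 10010111; 7 double steps + 4 add steps, l/v at each.
The quotient is 24019486194395 + 16120744667827*t.
Hence e(P,Q) = 120332899416562 + 51617253135540*t in F_{138511882828373^2}^*.

120332899416562 + 51617253135540*t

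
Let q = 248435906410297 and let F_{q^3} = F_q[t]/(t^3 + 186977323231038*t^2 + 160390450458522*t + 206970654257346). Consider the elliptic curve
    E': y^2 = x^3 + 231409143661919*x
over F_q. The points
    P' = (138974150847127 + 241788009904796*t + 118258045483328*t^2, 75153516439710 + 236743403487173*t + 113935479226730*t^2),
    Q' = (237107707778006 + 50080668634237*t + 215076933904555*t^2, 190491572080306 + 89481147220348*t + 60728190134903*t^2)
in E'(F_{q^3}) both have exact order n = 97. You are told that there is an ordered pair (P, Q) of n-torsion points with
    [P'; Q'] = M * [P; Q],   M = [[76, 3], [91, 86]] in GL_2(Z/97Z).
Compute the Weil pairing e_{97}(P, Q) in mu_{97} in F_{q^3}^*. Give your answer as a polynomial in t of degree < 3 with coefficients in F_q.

178139710366208 + 23228761647888*t + 135430674882211*t^2

Since e_{97}(P,P)=e_{97}(Q,Q)=1 and e_{97}(Q,P)=e_{97}(P,Q)^{-1}, expanding e_{97}(76*P + 3*Q,91*P + 86*Q) leaves e(P,Q)^det(M).
det M = 76*86 - 3*91 = 6263 = 55 (mod 97); 55^{-1} = 30 (mod 97).
Run Miller on y^2=x^3+231409143661919*x over F_{248435906410297}: ladder 1100001 (7 bits); e = f_P(D_Q)/f_Q(D_P).
The quotient is 10994052979187 + 84447864437422*t + 132298370272551*t^2.
Finally e_{97}(P,Q) = 178139710366208 + 23228761647888*t + 135430674882211*t^2.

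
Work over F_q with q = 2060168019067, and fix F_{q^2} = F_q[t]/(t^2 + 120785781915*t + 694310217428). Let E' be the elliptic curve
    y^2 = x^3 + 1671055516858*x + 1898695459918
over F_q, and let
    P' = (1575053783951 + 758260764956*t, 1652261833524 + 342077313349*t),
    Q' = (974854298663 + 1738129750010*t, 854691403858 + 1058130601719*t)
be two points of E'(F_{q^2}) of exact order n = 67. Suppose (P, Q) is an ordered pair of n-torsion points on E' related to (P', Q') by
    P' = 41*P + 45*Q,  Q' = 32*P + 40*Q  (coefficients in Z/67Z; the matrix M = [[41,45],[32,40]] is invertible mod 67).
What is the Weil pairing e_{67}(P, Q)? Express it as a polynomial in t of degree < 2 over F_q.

1713849261847 + 1509595579039*t

e_{67}(aP+bQ,cP+dQ) = e_{67}(P,Q)^(ad-bc); with (a,b,c,d)=(41,45,32,40) this gives the det-67 law.
So e_{67}(P,Q) = e_{67}(P',Q')^{66}, since 66*66 = 1 mod 67.
Double-and-add over 1000011: 7-1 doublings, 3-1 additions; each step l_{T,T}/v_{2T} or l_{T,P'}/v at Q'+S for random S.
So e_{67}(P',Q') = 1503300440979 + 550572440028*t.
e_{67}(P,Q) = (1503300440979 + 550572440028*t)^{66} = 1713849261847 + 1509595579039*t.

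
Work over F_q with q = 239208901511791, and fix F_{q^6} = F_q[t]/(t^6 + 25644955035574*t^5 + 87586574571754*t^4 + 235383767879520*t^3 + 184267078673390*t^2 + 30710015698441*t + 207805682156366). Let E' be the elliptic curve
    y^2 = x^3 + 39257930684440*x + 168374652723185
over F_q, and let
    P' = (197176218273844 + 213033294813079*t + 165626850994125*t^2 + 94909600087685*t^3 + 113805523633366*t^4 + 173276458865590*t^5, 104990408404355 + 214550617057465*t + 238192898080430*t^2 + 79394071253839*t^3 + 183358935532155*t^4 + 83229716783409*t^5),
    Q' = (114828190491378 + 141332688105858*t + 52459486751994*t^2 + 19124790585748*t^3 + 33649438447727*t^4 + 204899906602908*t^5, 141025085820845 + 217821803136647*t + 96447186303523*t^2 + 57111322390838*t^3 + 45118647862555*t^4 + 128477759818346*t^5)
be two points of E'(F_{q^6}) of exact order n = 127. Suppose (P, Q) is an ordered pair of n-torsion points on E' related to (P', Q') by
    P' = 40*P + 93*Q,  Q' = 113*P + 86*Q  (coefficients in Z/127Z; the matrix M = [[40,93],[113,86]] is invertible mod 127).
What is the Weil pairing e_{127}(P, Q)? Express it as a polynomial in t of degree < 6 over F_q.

Alternating bilinearity on E[127] (values in mu_{127} in F_{239208901511791^6}) gives e(P',Q') = e(P,Q)^det(M).
det M = 40*86 - 93*113 = -7069 = 43 (mod 127); 43^{-1} = 65 (mod 127).
7-bit Miller (1111111) on E'/F_{239208901511791} with a'=39257930684440, b'=168374652723185: accumulate tangent/chord ratios at Q'+S and P'+S'.
e_{127}(P',Q') = 141708579843835 + 67815508502460*t + 103042901758238*t^2 + 203917430176164*t^3 + 147664150949261*t^4 + 221065067965418*t^5.
Finally e_{127}(P,Q) = 25164223221704 + 116629467771737*t + 557447719612*t^2 + 146090103499375*t^3 + 38474439302090*t^4 + 46809240810188*t^5.

25164223221704 + 116629467771737*t + 557447719612*t^2 + 146090103499375*t^3 + 38474439302090*t^4 + 46809240810188*t^5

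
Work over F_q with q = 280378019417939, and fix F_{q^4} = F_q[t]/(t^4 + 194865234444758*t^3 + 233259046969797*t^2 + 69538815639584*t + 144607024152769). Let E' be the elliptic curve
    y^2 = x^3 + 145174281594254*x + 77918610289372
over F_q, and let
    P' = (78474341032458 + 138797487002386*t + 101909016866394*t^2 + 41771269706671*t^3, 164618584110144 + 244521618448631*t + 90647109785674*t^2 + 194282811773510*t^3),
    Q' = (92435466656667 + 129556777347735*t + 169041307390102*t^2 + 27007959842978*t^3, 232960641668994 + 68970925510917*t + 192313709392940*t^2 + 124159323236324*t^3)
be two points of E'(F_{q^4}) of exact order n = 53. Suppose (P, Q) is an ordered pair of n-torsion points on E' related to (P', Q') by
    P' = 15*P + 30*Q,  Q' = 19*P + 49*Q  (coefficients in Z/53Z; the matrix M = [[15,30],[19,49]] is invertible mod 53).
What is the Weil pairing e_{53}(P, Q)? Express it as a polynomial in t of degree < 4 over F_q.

176561057639629 + 46749361605930*t + 145514874767498*t^2 + 141719264710511*t^3

e_{53}(aP+bQ,cP+dQ) = e_{53}(P,Q)^(ad-bc); with (a,b,c,d)=(15,30,19,49) this gives the det-53 law.
Inverting 6 mod 53: 9. Thus e_{53}(P,Q) = e(P',Q')^{9}.
Miller loop for e_{53} over F_{280378019417939^4}: bits of 53 = 110101; 5 double steps + 3 add steps, l/v at each.
f_P(D_Q)/f_Q(D_P) = 197020028679070 + 9158845360706*t + 37743662557457*t^2 + 170515873262521*t^3.
Thus e_{53}(P,Q) = 176561057639629 + 46749361605930*t + 145514874767498*t^2 + 141719264710511*t^3.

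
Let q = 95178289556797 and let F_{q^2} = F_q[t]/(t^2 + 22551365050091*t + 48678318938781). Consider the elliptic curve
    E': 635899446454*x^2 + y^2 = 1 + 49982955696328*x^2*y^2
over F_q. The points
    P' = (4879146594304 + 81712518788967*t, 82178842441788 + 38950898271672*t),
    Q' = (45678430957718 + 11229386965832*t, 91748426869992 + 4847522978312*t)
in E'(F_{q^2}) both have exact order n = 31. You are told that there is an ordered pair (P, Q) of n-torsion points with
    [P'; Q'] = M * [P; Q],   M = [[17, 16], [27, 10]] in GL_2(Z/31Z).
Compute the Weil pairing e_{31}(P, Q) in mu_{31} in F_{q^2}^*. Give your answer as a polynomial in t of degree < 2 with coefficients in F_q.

84653606376470 + 69410244259602*t

e_{31} is bilinear + alternating on E[31], so e_{31}(17*P + 16*Q, 27*P + 10*Q) = e_{31}(P,Q)^(17*10-16*27).
det(M) mod 31 = 17; its inverse in (Z/31)^* is 11 (check: 17*11 mod 31 = 1).
Edwards->Montgomery: u=(1+y)/(1-y), v=u/x -> 78339556392906v^2=u^3+12686955182884u^2+u; then x_W=35252380715930u+71888668894995: y^2=x^3+17557844737970.
n = 31 = (11111)_2 (5 bits, wt 5); accumulate f_{31,P'}(Q'+S)/f_{31,P'}(S) along the 4-step ladder.
Result: e(P',Q') = 2098882161351 + 15226216017922*t.
Raise to 11: e(P,Q) = 84653606376470 + 69410244259602*t in mu_{31}.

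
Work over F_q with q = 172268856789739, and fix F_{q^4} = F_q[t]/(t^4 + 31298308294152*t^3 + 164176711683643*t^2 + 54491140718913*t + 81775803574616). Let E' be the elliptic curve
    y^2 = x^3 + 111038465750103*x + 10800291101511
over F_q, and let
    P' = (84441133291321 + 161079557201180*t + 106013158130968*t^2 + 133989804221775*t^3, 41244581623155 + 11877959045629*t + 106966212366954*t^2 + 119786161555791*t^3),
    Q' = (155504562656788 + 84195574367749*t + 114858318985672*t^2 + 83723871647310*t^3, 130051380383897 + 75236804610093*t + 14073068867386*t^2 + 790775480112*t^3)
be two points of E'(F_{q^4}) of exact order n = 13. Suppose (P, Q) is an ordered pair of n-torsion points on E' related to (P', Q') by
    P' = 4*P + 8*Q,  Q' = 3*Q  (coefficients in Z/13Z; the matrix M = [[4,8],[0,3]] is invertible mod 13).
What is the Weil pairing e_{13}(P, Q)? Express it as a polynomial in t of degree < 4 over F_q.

81841190407976 + 30300548732494*t + 27432229913701*t^2 + 147776975529508*t^3

Alternating bilinearity on E[13] (values in mu_{13} in F_{172268856789739^4}) gives e(P',Q') = e(P,Q)^det(M).
So e_{13}(P,Q) = e_{13}(P',Q')^{12}, since 12*12 = 1 mod 13.
Double-and-add over 1101: 4-1 doublings, 3-1 additions; each step l_{T,T}/v_{2T} or l_{T,P'}/v at Q'+S for random S.
Miller gives e_{13}(P',Q') = 62734125960164 + 67690033590825*t + 162350343223419*t^2 + 18814765932517*t^3 in F_{172268856789739^4}.
Raise to 12: e(P,Q) = 81841190407976 + 30300548732494*t + 27432229913701*t^2 + 147776975529508*t^3 in mu_{13}.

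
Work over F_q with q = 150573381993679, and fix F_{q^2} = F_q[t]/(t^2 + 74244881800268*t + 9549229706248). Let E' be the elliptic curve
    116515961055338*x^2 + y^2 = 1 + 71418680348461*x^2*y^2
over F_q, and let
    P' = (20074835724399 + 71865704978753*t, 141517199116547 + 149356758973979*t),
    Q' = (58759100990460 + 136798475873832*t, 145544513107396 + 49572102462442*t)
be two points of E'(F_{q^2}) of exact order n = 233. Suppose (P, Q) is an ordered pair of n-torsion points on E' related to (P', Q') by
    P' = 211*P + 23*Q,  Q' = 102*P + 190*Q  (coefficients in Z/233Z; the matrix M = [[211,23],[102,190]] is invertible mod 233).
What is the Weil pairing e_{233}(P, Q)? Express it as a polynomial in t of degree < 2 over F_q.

Since e_{233}(P,P)=e_{233}(Q,Q)=1 and e_{233}(Q,P)=e_{233}(P,Q)^{-1}, expanding e_{233}(211*P + 23*Q,102*P + 190*Q) leaves e(P,Q)^det(M).
So e_{233}(P,Q) = e_{233}(P',Q')^{116}, since 231*116 = 1 mod 233.
Edwards a_E,d_E -> Montgomery A=98798883673006,B=115082935516148 -> Weierstrass 100411681103321,17034470018470 via alpha=106609131230806,beta=48917665675139.
Run Miller on y^2=x^3+100411681103321*x+17034470018470 over F_{150573381993679}: ladder 11101001 (8 bits); e = f_P(D_Q)/f_Q(D_P).
The quotient is 112561310852766 + 123166291487978*t.
Raise to 116: e(P,Q) = 9842161728987 + 56728881190137*t in mu_{233}.

9842161728987 + 56728881190137*t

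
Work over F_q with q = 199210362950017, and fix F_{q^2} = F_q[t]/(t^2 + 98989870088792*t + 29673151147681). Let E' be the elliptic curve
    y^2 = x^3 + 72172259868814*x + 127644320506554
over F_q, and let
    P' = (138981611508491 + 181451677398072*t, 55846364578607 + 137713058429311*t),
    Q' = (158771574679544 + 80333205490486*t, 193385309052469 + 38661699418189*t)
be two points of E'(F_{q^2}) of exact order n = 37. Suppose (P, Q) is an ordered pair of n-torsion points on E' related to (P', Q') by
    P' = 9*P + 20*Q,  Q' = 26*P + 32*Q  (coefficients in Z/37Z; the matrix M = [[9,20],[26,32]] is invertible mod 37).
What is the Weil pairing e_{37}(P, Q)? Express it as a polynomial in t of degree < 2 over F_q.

The 37-Weil pairing on E[37] over F_{199210362950017} is alternating-bilinear: e_{37}(P',Q') = e_{37}(P,Q)^det(M).
9*32 - 20*26 = -232; reduced mod 37: det = 27, inverse 11.
Run Miller on y^2=x^3+72172259868814*x+127644320506554 over F_{199210362950017}: ladder 100101 (6 bits); e = f_P(D_Q)/f_Q(D_P).
The quotient is 123469440306042 + 149975205017380*t.
(123469440306042 + 149975205017380*t)^{11} mod (199210362950017,f) = 111590157933728 + 9801775603124*t.

111590157933728 + 9801775603124*t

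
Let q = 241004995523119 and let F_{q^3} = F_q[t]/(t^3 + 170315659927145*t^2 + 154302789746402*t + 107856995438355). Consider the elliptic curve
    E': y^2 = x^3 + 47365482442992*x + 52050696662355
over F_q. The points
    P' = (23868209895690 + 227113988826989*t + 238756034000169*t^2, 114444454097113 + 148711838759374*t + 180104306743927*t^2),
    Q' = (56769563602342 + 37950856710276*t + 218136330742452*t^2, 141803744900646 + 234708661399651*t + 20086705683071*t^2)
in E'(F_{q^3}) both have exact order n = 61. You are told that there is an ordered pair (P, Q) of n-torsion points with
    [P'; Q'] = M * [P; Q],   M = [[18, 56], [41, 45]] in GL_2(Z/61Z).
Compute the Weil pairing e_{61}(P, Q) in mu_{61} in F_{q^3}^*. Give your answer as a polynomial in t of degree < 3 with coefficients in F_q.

Since e_{61}(P,P)=e_{61}(Q,Q)=1 and e_{61}(Q,P)=e_{61}(P,Q)^{-1}, expanding e_{61}(18*P + 56*Q,41*P + 45*Q) leaves e(P,Q)^det(M).
So e_{61}(P,Q) = e_{61}(P',Q')^{36}, since 39*36 = 1 mod 61.
Run Miller on y^2=x^3+47365482442992*x+52050696662355 over F_{241004995523119}: ladder 111101 (6 bits); e = f_P(D_Q)/f_Q(D_P).
f_P(D_Q)/f_Q(D_P) = 121757303084505 + 76130021578574*t + 18942424340573*t^2.
(121757303084505 + 76130021578574*t + 18942424340573*t^2)^{36} mod (241004995523119,f) = 152964581037844 + 139025928943702*t + 98335459859017*t^2.

152964581037844 + 139025928943702*t + 98335459859017*t^2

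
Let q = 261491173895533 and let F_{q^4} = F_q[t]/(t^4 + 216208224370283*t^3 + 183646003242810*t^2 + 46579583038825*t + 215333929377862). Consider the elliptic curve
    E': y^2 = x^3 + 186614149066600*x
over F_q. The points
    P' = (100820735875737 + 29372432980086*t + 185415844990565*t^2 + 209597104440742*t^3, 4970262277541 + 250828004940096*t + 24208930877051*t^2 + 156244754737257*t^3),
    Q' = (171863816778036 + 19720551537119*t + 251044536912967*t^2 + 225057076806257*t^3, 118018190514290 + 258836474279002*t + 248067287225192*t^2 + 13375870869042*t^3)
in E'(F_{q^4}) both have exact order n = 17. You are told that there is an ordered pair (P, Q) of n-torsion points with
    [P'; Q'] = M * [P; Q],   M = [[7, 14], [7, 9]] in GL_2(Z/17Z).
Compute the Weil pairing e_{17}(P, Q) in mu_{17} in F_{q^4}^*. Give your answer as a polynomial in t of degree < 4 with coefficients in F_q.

e_{17} is bilinear + alternating on E[17], so e_{17}(7*P + 14*Q, 7*P + 9*Q) = e_{17}(P,Q)^(7*9-14*7).
7*9 - 14*7 = -35; reduced mod 17: det = 16, inverse 16.
Double-and-add over 10001: 5-1 doublings, 2-1 additions; each step l_{T,T}/v_{2T} or l_{T,P'}/v at Q'+S for random S.
Result: e(P',Q') = 34140722427605 + 215011215751809*t + 26522751772940*t^2 + 47986194991750*t^3.
Finally e_{17}(P,Q) = 5082551404655 + 176822111552201*t + 189370642737018*t^2 + 216150583735365*t^3.

5082551404655 + 176822111552201*t + 189370642737018*t^2 + 216150583735365*t^3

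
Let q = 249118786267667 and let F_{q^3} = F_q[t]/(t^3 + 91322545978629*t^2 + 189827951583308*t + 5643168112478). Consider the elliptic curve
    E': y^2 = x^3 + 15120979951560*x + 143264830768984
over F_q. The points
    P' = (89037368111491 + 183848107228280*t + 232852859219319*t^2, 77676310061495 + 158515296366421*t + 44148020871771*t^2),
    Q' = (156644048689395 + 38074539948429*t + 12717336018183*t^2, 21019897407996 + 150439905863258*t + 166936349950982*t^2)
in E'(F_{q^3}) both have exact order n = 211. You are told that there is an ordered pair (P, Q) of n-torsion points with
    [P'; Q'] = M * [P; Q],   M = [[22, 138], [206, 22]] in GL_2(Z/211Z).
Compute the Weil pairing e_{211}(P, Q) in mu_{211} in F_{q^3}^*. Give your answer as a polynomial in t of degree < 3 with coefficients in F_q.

74833711854646 + 97006135687020*t + 186330909494330*t^2

Since e_{211}(P,P)=e_{211}(Q,Q)=1 and e_{211}(Q,P)=e_{211}(P,Q)^{-1}, expanding e_{211}(22*P + 138*Q,206*P + 22*Q) leaves e(P,Q)^det(M).
Hence e(P,Q) = e(P',Q')^{172} where 172 = 119^{-1} mod 211.
Run Miller on y^2=x^3+15120979951560*x+143264830768984 over F_{249118786267667}: ladder 11010011 (8 bits); e = f_P(D_Q)/f_Q(D_P).
Result: e(P',Q') = 106132397554137 + 39696606788534*t + 240084854998023*t^2.
Finally e_{211}(P,Q) = 74833711854646 + 97006135687020*t + 186330909494330*t^2.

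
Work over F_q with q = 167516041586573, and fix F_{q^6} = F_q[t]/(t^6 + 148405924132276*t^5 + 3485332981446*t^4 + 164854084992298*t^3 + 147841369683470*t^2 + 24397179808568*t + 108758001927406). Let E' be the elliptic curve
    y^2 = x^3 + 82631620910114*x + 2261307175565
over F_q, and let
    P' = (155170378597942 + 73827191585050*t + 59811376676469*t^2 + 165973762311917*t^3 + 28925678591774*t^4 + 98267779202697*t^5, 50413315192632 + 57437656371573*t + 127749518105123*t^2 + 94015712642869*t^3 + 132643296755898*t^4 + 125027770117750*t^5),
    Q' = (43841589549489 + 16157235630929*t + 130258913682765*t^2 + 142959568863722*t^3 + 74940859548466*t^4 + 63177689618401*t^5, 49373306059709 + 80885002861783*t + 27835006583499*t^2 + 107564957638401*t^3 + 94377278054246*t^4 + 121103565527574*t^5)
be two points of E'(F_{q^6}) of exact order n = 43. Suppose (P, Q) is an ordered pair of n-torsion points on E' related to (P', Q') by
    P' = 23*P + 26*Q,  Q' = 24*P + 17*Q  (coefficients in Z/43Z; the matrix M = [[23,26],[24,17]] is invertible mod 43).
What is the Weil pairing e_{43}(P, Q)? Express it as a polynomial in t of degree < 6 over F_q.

121965727598391 + 118073605845180*t + 14740892007457*t^2 + 139703240981186*t^3 + 112361596170728*t^4 + 142753473500025*t^5

The 43-Weil pairing on E[43] over F_{167516041586573} is alternating-bilinear: e_{43}(P',Q') = e_{43}(P,Q)^det(M).
det(M) mod 43 = 25; its inverse in (Z/43)^* is 31 (check: 25*31 mod 43 = 1).
6-bit Miller (101011) on E'/F_{167516041586573} with a'=82631620910114, b'=2261307175565: accumulate tangent/chord ratios at Q'+S and P'+S'.
f_P(D_Q)/f_Q(D_P) = 46425497770493 + 46842027276358*t + 154270565566094*t^2 + 132358492376608*t^3 + 135831323521106*t^4 + 92524799181633*t^5.
Hence e(P,Q) = 121965727598391 + 118073605845180*t + 14740892007457*t^2 + 139703240981186*t^3 + 112361596170728*t^4 + 142753473500025*t^5 in F_{167516041586573^6}^*.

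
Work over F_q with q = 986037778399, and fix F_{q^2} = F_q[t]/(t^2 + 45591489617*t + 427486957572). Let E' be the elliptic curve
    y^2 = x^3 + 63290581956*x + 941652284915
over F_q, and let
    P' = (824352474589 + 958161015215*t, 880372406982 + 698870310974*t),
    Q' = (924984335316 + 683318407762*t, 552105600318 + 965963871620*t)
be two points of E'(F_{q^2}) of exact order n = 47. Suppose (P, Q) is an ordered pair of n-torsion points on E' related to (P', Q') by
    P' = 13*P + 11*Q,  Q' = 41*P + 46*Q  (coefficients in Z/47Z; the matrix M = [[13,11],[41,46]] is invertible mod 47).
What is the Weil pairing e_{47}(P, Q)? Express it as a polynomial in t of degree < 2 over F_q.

e_{47}(aP+bQ,cP+dQ) = e_{47}(P,Q)^(ad-bc); with (a,b,c,d)=(13,11,41,46) this gives the det-47 law.
det(M) mod 47 = 6; its inverse in (Z/47)^* is 8 (check: 6*8 mod 47 = 1).
Build f_{47,P'} and f_{47,Q'} via the 6-bit ladder of 47=101111_2; evaluate at shifted divisors; quotient in F_{986037778399^2}.
Miller gives e_{47}(P',Q') = 782948739691 + 618411914355*t in F_{986037778399^2}.
e_{47}(P,Q) = (782948739691 + 618411914355*t)^{8} = 284993953507 + 290725525562*t.

284993953507 + 290725525562*t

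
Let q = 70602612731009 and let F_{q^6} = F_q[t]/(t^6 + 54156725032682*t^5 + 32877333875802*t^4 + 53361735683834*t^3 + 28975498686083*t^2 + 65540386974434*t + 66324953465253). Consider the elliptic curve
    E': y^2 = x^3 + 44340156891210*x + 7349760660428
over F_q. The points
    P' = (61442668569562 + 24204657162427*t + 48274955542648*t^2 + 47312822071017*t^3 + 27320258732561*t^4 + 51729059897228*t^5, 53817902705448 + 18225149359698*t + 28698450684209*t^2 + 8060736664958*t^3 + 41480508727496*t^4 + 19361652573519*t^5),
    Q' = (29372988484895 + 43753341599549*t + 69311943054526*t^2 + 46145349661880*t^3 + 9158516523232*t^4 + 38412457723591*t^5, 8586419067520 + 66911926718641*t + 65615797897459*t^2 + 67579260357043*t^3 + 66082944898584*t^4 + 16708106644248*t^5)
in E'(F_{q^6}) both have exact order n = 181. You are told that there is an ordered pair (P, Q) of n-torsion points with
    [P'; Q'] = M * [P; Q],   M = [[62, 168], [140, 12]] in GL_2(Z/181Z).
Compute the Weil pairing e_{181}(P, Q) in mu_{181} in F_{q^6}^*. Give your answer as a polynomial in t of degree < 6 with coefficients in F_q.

Since e_{181}(P,P)=e_{181}(Q,Q)=1 and e_{181}(Q,P)=e_{181}(P,Q)^{-1}, expanding e_{181}(62*P + 168*Q,140*P + 12*Q) leaves e(P,Q)^det(M).
62*12 - 168*140 = -22776; reduced mod 181: det = 30, inverse 175.
n = 181 = (10110101)_2 (8 bits, wt 5); accumulate f_{181,P'}(Q'+S)/f_{181,P'}(S) along the 7-step ladder.
So e_{181}(P',Q') = 61038637440351 + 65083590229531*t + 27681225306585*t^2 + 68211093559287*t^3 + 49127787215889*t^4 + 27077046587419*t^5.
Hence e(P,Q) = 47157975751001 + 59875662322369*t + 33095307554453*t^2 + 57546437162368*t^3 + 18311958434168*t^4 + 6572443404594*t^5 in F_{70602612731009^6}^*.

47157975751001 + 59875662322369*t + 33095307554453*t^2 + 57546437162368*t^3 + 18311958434168*t^4 + 6572443404594*t^5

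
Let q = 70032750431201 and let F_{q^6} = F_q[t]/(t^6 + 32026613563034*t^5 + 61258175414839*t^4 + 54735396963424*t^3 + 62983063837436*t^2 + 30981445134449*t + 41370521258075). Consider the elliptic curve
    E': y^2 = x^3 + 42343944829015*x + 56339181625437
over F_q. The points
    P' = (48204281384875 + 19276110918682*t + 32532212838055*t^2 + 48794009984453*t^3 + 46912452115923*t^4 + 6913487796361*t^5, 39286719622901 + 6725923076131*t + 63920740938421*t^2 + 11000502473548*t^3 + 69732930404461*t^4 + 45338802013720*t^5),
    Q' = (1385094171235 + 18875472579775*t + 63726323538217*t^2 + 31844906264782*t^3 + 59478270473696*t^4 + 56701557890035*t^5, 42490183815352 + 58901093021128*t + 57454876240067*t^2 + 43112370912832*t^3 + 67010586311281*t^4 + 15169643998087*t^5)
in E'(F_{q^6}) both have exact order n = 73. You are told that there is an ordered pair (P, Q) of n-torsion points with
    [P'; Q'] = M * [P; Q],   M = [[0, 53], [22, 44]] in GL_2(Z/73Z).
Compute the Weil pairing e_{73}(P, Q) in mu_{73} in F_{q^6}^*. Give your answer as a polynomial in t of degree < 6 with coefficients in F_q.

68559250978254 + 15840627348581*t + 3859767843044*t^2 + 1164625104235*t^3 + 12055508217243*t^4 + 49785759731723*t^5

e_{73}(aP+bQ,cP+dQ) = e_{73}(P,Q)^(ad-bc); with (a,b,c,d)=(0,53,22,44) this gives the det-73 law.
det(M) mod 73 = 2; its inverse in (Z/73)^* is 37 (check: 2*37 mod 73 = 1).
Miller loop for e_{73} over F_{70032750431201^6}: bits of 73 = 1001001; 6 double steps + 2 add steps, l/v at each.
The quotient is 65620936506154 + 22852244831578*t + 41207330558851*t^2 + 52431855742458*t^3 + 64781501444744*t^4 + 35494059268749*t^5.
(65620936506154 + 22852244831578*t + 41207330558851*t^2 + 52431855742458*t^3 + 64781501444744*t^4 + 35494059268749*t^5)^{37} mod (70032750431201,f) = 68559250978254 + 15840627348581*t + 3859767843044*t^2 + 1164625104235*t^3 + 12055508217243*t^4 + 49785759731723*t^5.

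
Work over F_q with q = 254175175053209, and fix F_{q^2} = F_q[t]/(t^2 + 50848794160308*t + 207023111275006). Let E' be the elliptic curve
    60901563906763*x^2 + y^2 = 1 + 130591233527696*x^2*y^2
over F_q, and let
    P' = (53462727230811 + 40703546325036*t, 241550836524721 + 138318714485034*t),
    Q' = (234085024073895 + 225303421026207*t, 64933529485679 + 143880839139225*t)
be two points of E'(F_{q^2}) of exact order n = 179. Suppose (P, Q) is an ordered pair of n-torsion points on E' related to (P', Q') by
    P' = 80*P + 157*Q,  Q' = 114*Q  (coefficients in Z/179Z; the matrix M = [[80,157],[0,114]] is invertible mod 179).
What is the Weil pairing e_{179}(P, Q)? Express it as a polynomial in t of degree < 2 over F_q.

122412350600881 + 6702221996067*t

Alternating bilinearity on E[179] (values in mu_{179} in F_{254175175053209^2}) gives e(P',Q') = e(P,Q)^det(M).
80*114 - 157*0 = 9120; reduced mod 179: det = 170, inverse 159.
Map (x,y)_Ed via u=(1+y)/(1-y), v=(1+y)/((1-y)x) to Montgomery A=2684832203109,B=177595395580076; then to (a',b')=(177877750833445,8213524449624).
8-bit Miller (10110011) on E'/F_{254175175053209} with a'=177877750833445, b'=8213524449624: accumulate tangent/chord ratios at Q'+S and P'+S'.
f_P(D_Q)/f_Q(D_P) = 147389061575358 + 90149497098769*t.
Finally e_{179}(P,Q) = 122412350600881 + 6702221996067*t.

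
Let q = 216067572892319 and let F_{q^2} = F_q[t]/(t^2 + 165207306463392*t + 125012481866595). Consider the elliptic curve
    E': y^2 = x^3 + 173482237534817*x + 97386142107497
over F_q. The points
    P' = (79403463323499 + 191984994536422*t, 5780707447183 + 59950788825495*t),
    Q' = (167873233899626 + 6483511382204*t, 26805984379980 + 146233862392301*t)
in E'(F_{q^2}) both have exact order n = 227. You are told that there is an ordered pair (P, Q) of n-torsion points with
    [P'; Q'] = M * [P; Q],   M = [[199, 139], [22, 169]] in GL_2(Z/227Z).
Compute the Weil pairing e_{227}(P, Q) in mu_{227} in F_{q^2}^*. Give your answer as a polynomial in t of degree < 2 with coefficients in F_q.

Since e_{227}(P,P)=e_{227}(Q,Q)=1 and e_{227}(Q,P)=e_{227}(P,Q)^{-1}, expanding e_{227}(199*P + 139*Q,22*P + 169*Q) leaves e(P,Q)^det(M).
det(M) mod 227 = 155; its inverse in (Z/227)^* is 186 (check: 155*186 mod 227 = 1).
n = 227 = (11100011)_2 (8 bits, wt 5); accumulate f_{227,P'}(Q'+S)/f_{227,P'}(S) along the 7-step ladder.
f_P(D_Q)/f_Q(D_P) = 180651497939071 + 57210180464010*t.
Raise to 186: e(P,Q) = 148279802705460 + 73815527616409*t in mu_{227}.

148279802705460 + 73815527616409*t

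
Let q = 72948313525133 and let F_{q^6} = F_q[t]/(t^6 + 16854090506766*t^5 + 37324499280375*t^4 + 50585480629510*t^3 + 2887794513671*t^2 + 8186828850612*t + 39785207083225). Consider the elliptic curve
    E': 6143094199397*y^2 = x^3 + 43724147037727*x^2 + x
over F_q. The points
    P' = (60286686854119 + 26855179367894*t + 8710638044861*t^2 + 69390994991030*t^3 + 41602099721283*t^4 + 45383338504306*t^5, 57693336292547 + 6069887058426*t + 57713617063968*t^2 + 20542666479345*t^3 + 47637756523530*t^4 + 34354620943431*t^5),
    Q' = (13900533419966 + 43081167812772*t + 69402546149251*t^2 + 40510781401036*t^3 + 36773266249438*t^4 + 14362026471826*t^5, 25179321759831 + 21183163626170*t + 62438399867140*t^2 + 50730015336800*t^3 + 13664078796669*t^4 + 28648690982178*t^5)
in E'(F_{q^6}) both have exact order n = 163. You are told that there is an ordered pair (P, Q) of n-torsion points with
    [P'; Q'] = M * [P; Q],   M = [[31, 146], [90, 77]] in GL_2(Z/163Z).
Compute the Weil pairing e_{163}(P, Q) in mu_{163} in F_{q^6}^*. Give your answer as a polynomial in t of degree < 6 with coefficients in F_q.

Alternating bilinearity on E[163] (values in mu_{163} in F_{72948313525133^6}) gives e(P',Q') = e(P,Q)^det(M).
det M = 31*77 - 146*90 = -10753 = 5 (mod 163); 5^{-1} = 98 (mod 163).
Montgomery->Weierstrass: x_W = 11723096273956*x+2307502590118, y_W=11723096273956*y on F_{72948313525133}; lands on y^2=x^3+50658774424543*x+16097006114533.
n = 163 = (10100011)_2 (8 bits, wt 4); accumulate f_{163,P'}(Q'+S)/f_{163,P'}(S) along the 7-step ladder.
The quotient is 51935391442274 + 33628767083209*t + 3763124709149*t^2 + 1199340673474*t^3 + 46086965756076*t^4 + 8177334058901*t^5.
Hence e(P,Q) = 33447828677619 + 29496367753710*t + 61845038773874*t^2 + 39427053433631*t^3 + 38691220036647*t^4 + 70404557467603*t^5 in F_{72948313525133^6}^*.

33447828677619 + 29496367753710*t + 61845038773874*t^2 + 39427053433631*t^3 + 38691220036647*t^4 + 70404557467603*t^5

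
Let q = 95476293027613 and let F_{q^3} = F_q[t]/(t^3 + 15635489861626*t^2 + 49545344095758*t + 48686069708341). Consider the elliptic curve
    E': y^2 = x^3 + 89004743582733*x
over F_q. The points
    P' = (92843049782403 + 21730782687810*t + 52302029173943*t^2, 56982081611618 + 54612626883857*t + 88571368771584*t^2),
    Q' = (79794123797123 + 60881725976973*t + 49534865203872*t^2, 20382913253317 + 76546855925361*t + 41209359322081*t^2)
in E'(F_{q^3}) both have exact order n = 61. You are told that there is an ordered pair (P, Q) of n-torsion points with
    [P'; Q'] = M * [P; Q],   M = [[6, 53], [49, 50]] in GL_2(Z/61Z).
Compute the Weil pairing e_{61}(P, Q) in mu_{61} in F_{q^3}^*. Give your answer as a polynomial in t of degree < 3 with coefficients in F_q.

60284865618913 + 37996026903566*t + 86931969773299*t^2

e_{61}(aP+bQ,cP+dQ) = e_{61}(P,Q)^(ad-bc); with (a,b,c,d)=(6,53,49,50) this gives the det-61 law.
6*50 - 53*49 = -2297; reduced mod 61: det = 21, inverse 32.
Run Miller on y^2=x^3+89004743582733*x over F_{95476293027613}: ladder 111101 (6 bits); e = f_P(D_Q)/f_Q(D_P).
The quotient is 57716943238510 + 28878688691717*t + 55810570833421*t^2.
Finally e_{61}(P,Q) = 60284865618913 + 37996026903566*t + 86931969773299*t^2.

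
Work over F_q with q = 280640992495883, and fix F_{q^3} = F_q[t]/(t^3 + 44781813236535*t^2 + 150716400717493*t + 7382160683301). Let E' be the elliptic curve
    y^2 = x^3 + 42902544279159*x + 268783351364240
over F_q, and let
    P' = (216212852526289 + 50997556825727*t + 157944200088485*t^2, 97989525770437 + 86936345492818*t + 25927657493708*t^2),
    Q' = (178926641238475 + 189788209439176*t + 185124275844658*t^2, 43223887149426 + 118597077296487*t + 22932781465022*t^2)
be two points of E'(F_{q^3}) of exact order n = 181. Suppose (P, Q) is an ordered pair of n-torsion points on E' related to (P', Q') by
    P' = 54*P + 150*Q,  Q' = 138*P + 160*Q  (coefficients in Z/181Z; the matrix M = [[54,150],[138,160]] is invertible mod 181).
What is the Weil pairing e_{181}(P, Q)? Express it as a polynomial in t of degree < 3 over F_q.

165915505657989 + 129611628471321*t + 40255329153634*t^2

e_{181}(aP+bQ,cP+dQ) = e_{181}(P,Q)^(ad-bc); with (a,b,c,d)=(54,150,138,160) this gives the det-181 law.
Hence e(P,Q) = e(P',Q')^{154} where 154 = 67^{-1} mod 181.
n = 181 = (10110101)_2 (8 bits, wt 5); accumulate f_{181,P'}(Q'+S)/f_{181,P'}(S) along the 7-step ladder.
Miller gives e_{181}(P',Q') = 148761074778967 + 63747214284160*t + 18259787122528*t^2 in F_{280640992495883^3}.
(148761074778967 + 63747214284160*t + 18259787122528*t^2)^{154} mod (280640992495883,f) = 165915505657989 + 129611628471321*t + 40255329153634*t^2.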